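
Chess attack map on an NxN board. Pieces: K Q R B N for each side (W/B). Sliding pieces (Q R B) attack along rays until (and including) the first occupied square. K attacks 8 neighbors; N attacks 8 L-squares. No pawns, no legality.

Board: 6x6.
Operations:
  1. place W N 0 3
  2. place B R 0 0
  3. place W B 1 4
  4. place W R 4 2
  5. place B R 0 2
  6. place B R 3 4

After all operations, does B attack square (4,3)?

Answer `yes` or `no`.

Op 1: place WN@(0,3)
Op 2: place BR@(0,0)
Op 3: place WB@(1,4)
Op 4: place WR@(4,2)
Op 5: place BR@(0,2)
Op 6: place BR@(3,4)
Per-piece attacks for B:
  BR@(0,0): attacks (0,1) (0,2) (1,0) (2,0) (3,0) (4,0) (5,0) [ray(0,1) blocked at (0,2)]
  BR@(0,2): attacks (0,3) (0,1) (0,0) (1,2) (2,2) (3,2) (4,2) [ray(0,1) blocked at (0,3); ray(0,-1) blocked at (0,0); ray(1,0) blocked at (4,2)]
  BR@(3,4): attacks (3,5) (3,3) (3,2) (3,1) (3,0) (4,4) (5,4) (2,4) (1,4) [ray(-1,0) blocked at (1,4)]
B attacks (4,3): no

Answer: no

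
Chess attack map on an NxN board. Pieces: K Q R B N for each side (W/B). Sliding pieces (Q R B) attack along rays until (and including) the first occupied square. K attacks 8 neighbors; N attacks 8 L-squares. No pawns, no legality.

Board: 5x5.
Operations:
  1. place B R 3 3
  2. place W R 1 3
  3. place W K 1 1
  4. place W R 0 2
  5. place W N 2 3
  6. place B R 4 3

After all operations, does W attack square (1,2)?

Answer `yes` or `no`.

Answer: yes

Derivation:
Op 1: place BR@(3,3)
Op 2: place WR@(1,3)
Op 3: place WK@(1,1)
Op 4: place WR@(0,2)
Op 5: place WN@(2,3)
Op 6: place BR@(4,3)
Per-piece attacks for W:
  WR@(0,2): attacks (0,3) (0,4) (0,1) (0,0) (1,2) (2,2) (3,2) (4,2)
  WK@(1,1): attacks (1,2) (1,0) (2,1) (0,1) (2,2) (2,0) (0,2) (0,0)
  WR@(1,3): attacks (1,4) (1,2) (1,1) (2,3) (0,3) [ray(0,-1) blocked at (1,1); ray(1,0) blocked at (2,3)]
  WN@(2,3): attacks (4,4) (0,4) (3,1) (4,2) (1,1) (0,2)
W attacks (1,2): yes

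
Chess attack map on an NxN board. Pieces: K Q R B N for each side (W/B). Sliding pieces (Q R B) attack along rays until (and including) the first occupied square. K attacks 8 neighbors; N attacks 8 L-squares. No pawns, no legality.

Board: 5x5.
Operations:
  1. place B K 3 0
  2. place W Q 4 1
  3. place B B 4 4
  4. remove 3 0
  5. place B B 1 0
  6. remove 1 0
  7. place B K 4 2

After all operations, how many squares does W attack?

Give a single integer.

Op 1: place BK@(3,0)
Op 2: place WQ@(4,1)
Op 3: place BB@(4,4)
Op 4: remove (3,0)
Op 5: place BB@(1,0)
Op 6: remove (1,0)
Op 7: place BK@(4,2)
Per-piece attacks for W:
  WQ@(4,1): attacks (4,2) (4,0) (3,1) (2,1) (1,1) (0,1) (3,2) (2,3) (1,4) (3,0) [ray(0,1) blocked at (4,2)]
Union (10 distinct): (0,1) (1,1) (1,4) (2,1) (2,3) (3,0) (3,1) (3,2) (4,0) (4,2)

Answer: 10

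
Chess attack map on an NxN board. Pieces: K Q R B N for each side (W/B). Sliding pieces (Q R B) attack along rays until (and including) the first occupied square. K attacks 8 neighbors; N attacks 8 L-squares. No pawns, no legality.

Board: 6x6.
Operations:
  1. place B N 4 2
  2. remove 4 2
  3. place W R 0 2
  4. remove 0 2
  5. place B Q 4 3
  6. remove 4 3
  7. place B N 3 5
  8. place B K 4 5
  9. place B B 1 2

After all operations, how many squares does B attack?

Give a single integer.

Op 1: place BN@(4,2)
Op 2: remove (4,2)
Op 3: place WR@(0,2)
Op 4: remove (0,2)
Op 5: place BQ@(4,3)
Op 6: remove (4,3)
Op 7: place BN@(3,5)
Op 8: place BK@(4,5)
Op 9: place BB@(1,2)
Per-piece attacks for B:
  BB@(1,2): attacks (2,3) (3,4) (4,5) (2,1) (3,0) (0,3) (0,1) [ray(1,1) blocked at (4,5)]
  BN@(3,5): attacks (4,3) (5,4) (2,3) (1,4)
  BK@(4,5): attacks (4,4) (5,5) (3,5) (5,4) (3,4)
Union (13 distinct): (0,1) (0,3) (1,4) (2,1) (2,3) (3,0) (3,4) (3,5) (4,3) (4,4) (4,5) (5,4) (5,5)

Answer: 13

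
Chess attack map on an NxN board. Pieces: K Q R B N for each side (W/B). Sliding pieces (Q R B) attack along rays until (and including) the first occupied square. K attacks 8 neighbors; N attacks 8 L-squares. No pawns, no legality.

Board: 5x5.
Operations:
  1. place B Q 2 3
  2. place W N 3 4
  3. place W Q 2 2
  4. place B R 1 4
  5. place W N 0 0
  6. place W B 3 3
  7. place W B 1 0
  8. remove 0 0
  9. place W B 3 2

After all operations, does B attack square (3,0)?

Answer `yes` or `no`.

Op 1: place BQ@(2,3)
Op 2: place WN@(3,4)
Op 3: place WQ@(2,2)
Op 4: place BR@(1,4)
Op 5: place WN@(0,0)
Op 6: place WB@(3,3)
Op 7: place WB@(1,0)
Op 8: remove (0,0)
Op 9: place WB@(3,2)
Per-piece attacks for B:
  BR@(1,4): attacks (1,3) (1,2) (1,1) (1,0) (2,4) (3,4) (0,4) [ray(0,-1) blocked at (1,0); ray(1,0) blocked at (3,4)]
  BQ@(2,3): attacks (2,4) (2,2) (3,3) (1,3) (0,3) (3,4) (3,2) (1,4) (1,2) (0,1) [ray(0,-1) blocked at (2,2); ray(1,0) blocked at (3,3); ray(1,1) blocked at (3,4); ray(1,-1) blocked at (3,2); ray(-1,1) blocked at (1,4)]
B attacks (3,0): no

Answer: no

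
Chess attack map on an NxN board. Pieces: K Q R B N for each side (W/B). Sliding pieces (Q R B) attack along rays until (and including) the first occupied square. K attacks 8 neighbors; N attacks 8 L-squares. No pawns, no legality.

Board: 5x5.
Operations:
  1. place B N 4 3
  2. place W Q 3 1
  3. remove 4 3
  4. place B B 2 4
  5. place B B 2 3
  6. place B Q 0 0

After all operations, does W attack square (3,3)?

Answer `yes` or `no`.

Op 1: place BN@(4,3)
Op 2: place WQ@(3,1)
Op 3: remove (4,3)
Op 4: place BB@(2,4)
Op 5: place BB@(2,3)
Op 6: place BQ@(0,0)
Per-piece attacks for W:
  WQ@(3,1): attacks (3,2) (3,3) (3,4) (3,0) (4,1) (2,1) (1,1) (0,1) (4,2) (4,0) (2,2) (1,3) (0,4) (2,0)
W attacks (3,3): yes

Answer: yes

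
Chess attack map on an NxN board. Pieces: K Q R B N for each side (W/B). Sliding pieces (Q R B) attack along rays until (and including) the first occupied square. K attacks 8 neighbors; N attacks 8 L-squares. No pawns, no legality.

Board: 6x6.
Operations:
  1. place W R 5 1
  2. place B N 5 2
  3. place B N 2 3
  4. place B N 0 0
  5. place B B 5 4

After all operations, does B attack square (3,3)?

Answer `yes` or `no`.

Op 1: place WR@(5,1)
Op 2: place BN@(5,2)
Op 3: place BN@(2,3)
Op 4: place BN@(0,0)
Op 5: place BB@(5,4)
Per-piece attacks for B:
  BN@(0,0): attacks (1,2) (2,1)
  BN@(2,3): attacks (3,5) (4,4) (1,5) (0,4) (3,1) (4,2) (1,1) (0,2)
  BN@(5,2): attacks (4,4) (3,3) (4,0) (3,1)
  BB@(5,4): attacks (4,5) (4,3) (3,2) (2,1) (1,0)
B attacks (3,3): yes

Answer: yes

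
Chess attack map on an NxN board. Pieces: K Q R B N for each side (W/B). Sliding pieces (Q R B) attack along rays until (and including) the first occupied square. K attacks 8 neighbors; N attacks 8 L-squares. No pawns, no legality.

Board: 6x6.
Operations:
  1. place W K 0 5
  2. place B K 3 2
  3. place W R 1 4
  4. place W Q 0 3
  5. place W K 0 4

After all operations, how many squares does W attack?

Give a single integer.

Answer: 22

Derivation:
Op 1: place WK@(0,5)
Op 2: place BK@(3,2)
Op 3: place WR@(1,4)
Op 4: place WQ@(0,3)
Op 5: place WK@(0,4)
Per-piece attacks for W:
  WQ@(0,3): attacks (0,4) (0,2) (0,1) (0,0) (1,3) (2,3) (3,3) (4,3) (5,3) (1,4) (1,2) (2,1) (3,0) [ray(0,1) blocked at (0,4); ray(1,1) blocked at (1,4)]
  WK@(0,4): attacks (0,5) (0,3) (1,4) (1,5) (1,3)
  WK@(0,5): attacks (0,4) (1,5) (1,4)
  WR@(1,4): attacks (1,5) (1,3) (1,2) (1,1) (1,0) (2,4) (3,4) (4,4) (5,4) (0,4) [ray(-1,0) blocked at (0,4)]
Union (22 distinct): (0,0) (0,1) (0,2) (0,3) (0,4) (0,5) (1,0) (1,1) (1,2) (1,3) (1,4) (1,5) (2,1) (2,3) (2,4) (3,0) (3,3) (3,4) (4,3) (4,4) (5,3) (5,4)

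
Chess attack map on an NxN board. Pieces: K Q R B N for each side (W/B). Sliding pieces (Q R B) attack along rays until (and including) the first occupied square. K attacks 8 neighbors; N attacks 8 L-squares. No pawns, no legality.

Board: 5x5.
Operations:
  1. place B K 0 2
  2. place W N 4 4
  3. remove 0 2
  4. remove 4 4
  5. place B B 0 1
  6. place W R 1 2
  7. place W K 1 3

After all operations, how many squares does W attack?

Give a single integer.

Op 1: place BK@(0,2)
Op 2: place WN@(4,4)
Op 3: remove (0,2)
Op 4: remove (4,4)
Op 5: place BB@(0,1)
Op 6: place WR@(1,2)
Op 7: place WK@(1,3)
Per-piece attacks for W:
  WR@(1,2): attacks (1,3) (1,1) (1,0) (2,2) (3,2) (4,2) (0,2) [ray(0,1) blocked at (1,3)]
  WK@(1,3): attacks (1,4) (1,2) (2,3) (0,3) (2,4) (2,2) (0,4) (0,2)
Union (13 distinct): (0,2) (0,3) (0,4) (1,0) (1,1) (1,2) (1,3) (1,4) (2,2) (2,3) (2,4) (3,2) (4,2)

Answer: 13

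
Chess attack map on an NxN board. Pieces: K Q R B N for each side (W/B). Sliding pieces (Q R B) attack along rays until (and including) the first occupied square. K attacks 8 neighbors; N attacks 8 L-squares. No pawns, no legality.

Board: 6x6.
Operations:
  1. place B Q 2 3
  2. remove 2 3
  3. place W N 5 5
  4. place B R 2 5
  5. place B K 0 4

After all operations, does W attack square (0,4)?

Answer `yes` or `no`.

Answer: no

Derivation:
Op 1: place BQ@(2,3)
Op 2: remove (2,3)
Op 3: place WN@(5,5)
Op 4: place BR@(2,5)
Op 5: place BK@(0,4)
Per-piece attacks for W:
  WN@(5,5): attacks (4,3) (3,4)
W attacks (0,4): no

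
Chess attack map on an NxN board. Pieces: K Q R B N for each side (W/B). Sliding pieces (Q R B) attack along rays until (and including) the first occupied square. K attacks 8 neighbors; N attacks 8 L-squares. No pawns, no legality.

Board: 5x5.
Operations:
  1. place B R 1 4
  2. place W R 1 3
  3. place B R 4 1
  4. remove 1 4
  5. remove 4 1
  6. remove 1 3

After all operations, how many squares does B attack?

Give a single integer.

Op 1: place BR@(1,4)
Op 2: place WR@(1,3)
Op 3: place BR@(4,1)
Op 4: remove (1,4)
Op 5: remove (4,1)
Op 6: remove (1,3)
Per-piece attacks for B:
Union (0 distinct): (none)

Answer: 0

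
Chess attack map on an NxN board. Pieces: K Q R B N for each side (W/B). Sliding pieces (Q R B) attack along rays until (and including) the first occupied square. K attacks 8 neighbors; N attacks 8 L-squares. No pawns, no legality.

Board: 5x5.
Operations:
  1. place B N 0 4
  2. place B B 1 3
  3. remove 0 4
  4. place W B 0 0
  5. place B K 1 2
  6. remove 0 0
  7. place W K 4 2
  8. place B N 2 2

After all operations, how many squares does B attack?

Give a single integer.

Op 1: place BN@(0,4)
Op 2: place BB@(1,3)
Op 3: remove (0,4)
Op 4: place WB@(0,0)
Op 5: place BK@(1,2)
Op 6: remove (0,0)
Op 7: place WK@(4,2)
Op 8: place BN@(2,2)
Per-piece attacks for B:
  BK@(1,2): attacks (1,3) (1,1) (2,2) (0,2) (2,3) (2,1) (0,3) (0,1)
  BB@(1,3): attacks (2,4) (2,2) (0,4) (0,2) [ray(1,-1) blocked at (2,2)]
  BN@(2,2): attacks (3,4) (4,3) (1,4) (0,3) (3,0) (4,1) (1,0) (0,1)
Union (16 distinct): (0,1) (0,2) (0,3) (0,4) (1,0) (1,1) (1,3) (1,4) (2,1) (2,2) (2,3) (2,4) (3,0) (3,4) (4,1) (4,3)

Answer: 16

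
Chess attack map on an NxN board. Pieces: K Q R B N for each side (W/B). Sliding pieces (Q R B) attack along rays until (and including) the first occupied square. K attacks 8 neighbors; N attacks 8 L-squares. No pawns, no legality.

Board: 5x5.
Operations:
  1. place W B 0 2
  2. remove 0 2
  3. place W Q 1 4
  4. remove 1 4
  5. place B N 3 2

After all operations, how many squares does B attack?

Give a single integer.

Answer: 6

Derivation:
Op 1: place WB@(0,2)
Op 2: remove (0,2)
Op 3: place WQ@(1,4)
Op 4: remove (1,4)
Op 5: place BN@(3,2)
Per-piece attacks for B:
  BN@(3,2): attacks (4,4) (2,4) (1,3) (4,0) (2,0) (1,1)
Union (6 distinct): (1,1) (1,3) (2,0) (2,4) (4,0) (4,4)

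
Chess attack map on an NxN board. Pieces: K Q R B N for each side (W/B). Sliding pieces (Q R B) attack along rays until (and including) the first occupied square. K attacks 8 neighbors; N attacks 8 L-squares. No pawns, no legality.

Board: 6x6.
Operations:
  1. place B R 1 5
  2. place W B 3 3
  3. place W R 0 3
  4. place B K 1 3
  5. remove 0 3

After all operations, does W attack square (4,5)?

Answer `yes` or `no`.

Op 1: place BR@(1,5)
Op 2: place WB@(3,3)
Op 3: place WR@(0,3)
Op 4: place BK@(1,3)
Op 5: remove (0,3)
Per-piece attacks for W:
  WB@(3,3): attacks (4,4) (5,5) (4,2) (5,1) (2,4) (1,5) (2,2) (1,1) (0,0) [ray(-1,1) blocked at (1,5)]
W attacks (4,5): no

Answer: no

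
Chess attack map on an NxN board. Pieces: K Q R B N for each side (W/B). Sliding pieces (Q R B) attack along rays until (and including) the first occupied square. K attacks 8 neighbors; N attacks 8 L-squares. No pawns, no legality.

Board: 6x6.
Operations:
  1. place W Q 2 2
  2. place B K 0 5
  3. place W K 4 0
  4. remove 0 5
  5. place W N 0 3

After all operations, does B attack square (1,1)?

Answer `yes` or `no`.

Answer: no

Derivation:
Op 1: place WQ@(2,2)
Op 2: place BK@(0,5)
Op 3: place WK@(4,0)
Op 4: remove (0,5)
Op 5: place WN@(0,3)
Per-piece attacks for B:
B attacks (1,1): no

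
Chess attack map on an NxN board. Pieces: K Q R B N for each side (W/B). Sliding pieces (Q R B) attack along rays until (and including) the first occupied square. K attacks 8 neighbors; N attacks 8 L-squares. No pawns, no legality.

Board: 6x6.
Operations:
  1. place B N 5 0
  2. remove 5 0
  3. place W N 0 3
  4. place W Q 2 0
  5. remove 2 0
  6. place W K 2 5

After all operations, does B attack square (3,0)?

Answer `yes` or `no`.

Answer: no

Derivation:
Op 1: place BN@(5,0)
Op 2: remove (5,0)
Op 3: place WN@(0,3)
Op 4: place WQ@(2,0)
Op 5: remove (2,0)
Op 6: place WK@(2,5)
Per-piece attacks for B:
B attacks (3,0): no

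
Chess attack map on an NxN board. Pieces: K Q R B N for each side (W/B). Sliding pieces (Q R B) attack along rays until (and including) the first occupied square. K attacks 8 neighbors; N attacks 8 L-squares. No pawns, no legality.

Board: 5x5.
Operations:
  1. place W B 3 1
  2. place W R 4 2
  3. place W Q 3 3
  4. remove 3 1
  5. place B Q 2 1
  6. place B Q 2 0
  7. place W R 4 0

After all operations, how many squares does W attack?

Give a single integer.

Op 1: place WB@(3,1)
Op 2: place WR@(4,2)
Op 3: place WQ@(3,3)
Op 4: remove (3,1)
Op 5: place BQ@(2,1)
Op 6: place BQ@(2,0)
Op 7: place WR@(4,0)
Per-piece attacks for W:
  WQ@(3,3): attacks (3,4) (3,2) (3,1) (3,0) (4,3) (2,3) (1,3) (0,3) (4,4) (4,2) (2,4) (2,2) (1,1) (0,0) [ray(1,-1) blocked at (4,2)]
  WR@(4,0): attacks (4,1) (4,2) (3,0) (2,0) [ray(0,1) blocked at (4,2); ray(-1,0) blocked at (2,0)]
  WR@(4,2): attacks (4,3) (4,4) (4,1) (4,0) (3,2) (2,2) (1,2) (0,2) [ray(0,-1) blocked at (4,0)]
Union (19 distinct): (0,0) (0,2) (0,3) (1,1) (1,2) (1,3) (2,0) (2,2) (2,3) (2,4) (3,0) (3,1) (3,2) (3,4) (4,0) (4,1) (4,2) (4,3) (4,4)

Answer: 19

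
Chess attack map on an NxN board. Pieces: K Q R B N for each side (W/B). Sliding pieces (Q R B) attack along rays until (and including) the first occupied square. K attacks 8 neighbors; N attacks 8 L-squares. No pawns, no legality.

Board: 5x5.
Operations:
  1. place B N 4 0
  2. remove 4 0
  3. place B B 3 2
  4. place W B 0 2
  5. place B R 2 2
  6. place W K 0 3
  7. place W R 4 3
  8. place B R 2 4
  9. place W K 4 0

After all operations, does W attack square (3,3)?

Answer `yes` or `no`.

Answer: yes

Derivation:
Op 1: place BN@(4,0)
Op 2: remove (4,0)
Op 3: place BB@(3,2)
Op 4: place WB@(0,2)
Op 5: place BR@(2,2)
Op 6: place WK@(0,3)
Op 7: place WR@(4,3)
Op 8: place BR@(2,4)
Op 9: place WK@(4,0)
Per-piece attacks for W:
  WB@(0,2): attacks (1,3) (2,4) (1,1) (2,0) [ray(1,1) blocked at (2,4)]
  WK@(0,3): attacks (0,4) (0,2) (1,3) (1,4) (1,2)
  WK@(4,0): attacks (4,1) (3,0) (3,1)
  WR@(4,3): attacks (4,4) (4,2) (4,1) (4,0) (3,3) (2,3) (1,3) (0,3) [ray(0,-1) blocked at (4,0); ray(-1,0) blocked at (0,3)]
W attacks (3,3): yes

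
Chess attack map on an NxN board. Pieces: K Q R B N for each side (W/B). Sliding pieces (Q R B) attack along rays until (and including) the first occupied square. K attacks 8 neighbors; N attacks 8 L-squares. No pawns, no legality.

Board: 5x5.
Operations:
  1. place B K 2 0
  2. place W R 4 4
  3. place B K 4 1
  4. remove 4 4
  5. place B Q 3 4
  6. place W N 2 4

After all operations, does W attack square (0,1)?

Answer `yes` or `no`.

Op 1: place BK@(2,0)
Op 2: place WR@(4,4)
Op 3: place BK@(4,1)
Op 4: remove (4,4)
Op 5: place BQ@(3,4)
Op 6: place WN@(2,4)
Per-piece attacks for W:
  WN@(2,4): attacks (3,2) (4,3) (1,2) (0,3)
W attacks (0,1): no

Answer: no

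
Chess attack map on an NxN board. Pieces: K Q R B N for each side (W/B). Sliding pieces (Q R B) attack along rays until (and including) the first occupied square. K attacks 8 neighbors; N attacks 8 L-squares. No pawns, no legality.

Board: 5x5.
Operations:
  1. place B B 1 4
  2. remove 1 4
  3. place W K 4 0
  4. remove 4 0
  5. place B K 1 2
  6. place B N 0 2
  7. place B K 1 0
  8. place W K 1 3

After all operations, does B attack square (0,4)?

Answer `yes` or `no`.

Answer: no

Derivation:
Op 1: place BB@(1,4)
Op 2: remove (1,4)
Op 3: place WK@(4,0)
Op 4: remove (4,0)
Op 5: place BK@(1,2)
Op 6: place BN@(0,2)
Op 7: place BK@(1,0)
Op 8: place WK@(1,3)
Per-piece attacks for B:
  BN@(0,2): attacks (1,4) (2,3) (1,0) (2,1)
  BK@(1,0): attacks (1,1) (2,0) (0,0) (2,1) (0,1)
  BK@(1,2): attacks (1,3) (1,1) (2,2) (0,2) (2,3) (2,1) (0,3) (0,1)
B attacks (0,4): no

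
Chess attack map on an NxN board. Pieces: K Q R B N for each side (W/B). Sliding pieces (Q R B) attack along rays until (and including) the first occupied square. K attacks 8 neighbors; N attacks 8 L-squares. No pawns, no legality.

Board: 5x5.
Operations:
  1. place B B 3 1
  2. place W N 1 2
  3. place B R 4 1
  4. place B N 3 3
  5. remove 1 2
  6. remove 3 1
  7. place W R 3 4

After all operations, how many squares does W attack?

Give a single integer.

Answer: 5

Derivation:
Op 1: place BB@(3,1)
Op 2: place WN@(1,2)
Op 3: place BR@(4,1)
Op 4: place BN@(3,3)
Op 5: remove (1,2)
Op 6: remove (3,1)
Op 7: place WR@(3,4)
Per-piece attacks for W:
  WR@(3,4): attacks (3,3) (4,4) (2,4) (1,4) (0,4) [ray(0,-1) blocked at (3,3)]
Union (5 distinct): (0,4) (1,4) (2,4) (3,3) (4,4)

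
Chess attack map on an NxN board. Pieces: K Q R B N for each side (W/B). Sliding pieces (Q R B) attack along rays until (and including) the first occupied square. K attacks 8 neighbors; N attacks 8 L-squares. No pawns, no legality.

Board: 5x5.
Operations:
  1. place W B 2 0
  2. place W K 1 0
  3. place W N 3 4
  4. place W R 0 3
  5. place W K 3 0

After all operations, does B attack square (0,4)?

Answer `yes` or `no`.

Op 1: place WB@(2,0)
Op 2: place WK@(1,0)
Op 3: place WN@(3,4)
Op 4: place WR@(0,3)
Op 5: place WK@(3,0)
Per-piece attacks for B:
B attacks (0,4): no

Answer: no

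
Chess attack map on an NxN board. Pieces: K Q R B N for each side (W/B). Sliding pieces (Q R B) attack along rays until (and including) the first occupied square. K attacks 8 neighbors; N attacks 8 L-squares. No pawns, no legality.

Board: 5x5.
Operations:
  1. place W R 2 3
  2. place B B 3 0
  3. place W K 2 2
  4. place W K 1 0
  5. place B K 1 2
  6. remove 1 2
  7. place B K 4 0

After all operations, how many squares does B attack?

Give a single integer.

Op 1: place WR@(2,3)
Op 2: place BB@(3,0)
Op 3: place WK@(2,2)
Op 4: place WK@(1,0)
Op 5: place BK@(1,2)
Op 6: remove (1,2)
Op 7: place BK@(4,0)
Per-piece attacks for B:
  BB@(3,0): attacks (4,1) (2,1) (1,2) (0,3)
  BK@(4,0): attacks (4,1) (3,0) (3,1)
Union (6 distinct): (0,3) (1,2) (2,1) (3,0) (3,1) (4,1)

Answer: 6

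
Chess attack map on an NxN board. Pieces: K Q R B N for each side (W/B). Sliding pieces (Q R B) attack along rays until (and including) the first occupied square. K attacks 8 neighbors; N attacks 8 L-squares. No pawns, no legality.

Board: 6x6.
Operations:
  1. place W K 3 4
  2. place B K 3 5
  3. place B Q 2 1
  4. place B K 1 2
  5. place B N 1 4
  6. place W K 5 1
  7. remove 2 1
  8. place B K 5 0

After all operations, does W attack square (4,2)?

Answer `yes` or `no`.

Answer: yes

Derivation:
Op 1: place WK@(3,4)
Op 2: place BK@(3,5)
Op 3: place BQ@(2,1)
Op 4: place BK@(1,2)
Op 5: place BN@(1,4)
Op 6: place WK@(5,1)
Op 7: remove (2,1)
Op 8: place BK@(5,0)
Per-piece attacks for W:
  WK@(3,4): attacks (3,5) (3,3) (4,4) (2,4) (4,5) (4,3) (2,5) (2,3)
  WK@(5,1): attacks (5,2) (5,0) (4,1) (4,2) (4,0)
W attacks (4,2): yes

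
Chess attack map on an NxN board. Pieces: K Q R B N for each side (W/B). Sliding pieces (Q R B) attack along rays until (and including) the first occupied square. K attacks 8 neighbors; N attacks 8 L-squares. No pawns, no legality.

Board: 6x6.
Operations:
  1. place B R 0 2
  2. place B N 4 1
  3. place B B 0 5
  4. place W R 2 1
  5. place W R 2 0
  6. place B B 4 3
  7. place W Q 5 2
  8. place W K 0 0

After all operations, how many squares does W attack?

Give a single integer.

Op 1: place BR@(0,2)
Op 2: place BN@(4,1)
Op 3: place BB@(0,5)
Op 4: place WR@(2,1)
Op 5: place WR@(2,0)
Op 6: place BB@(4,3)
Op 7: place WQ@(5,2)
Op 8: place WK@(0,0)
Per-piece attacks for W:
  WK@(0,0): attacks (0,1) (1,0) (1,1)
  WR@(2,0): attacks (2,1) (3,0) (4,0) (5,0) (1,0) (0,0) [ray(0,1) blocked at (2,1); ray(-1,0) blocked at (0,0)]
  WR@(2,1): attacks (2,2) (2,3) (2,4) (2,5) (2,0) (3,1) (4,1) (1,1) (0,1) [ray(0,-1) blocked at (2,0); ray(1,0) blocked at (4,1)]
  WQ@(5,2): attacks (5,3) (5,4) (5,5) (5,1) (5,0) (4,2) (3,2) (2,2) (1,2) (0,2) (4,3) (4,1) [ray(-1,0) blocked at (0,2); ray(-1,1) blocked at (4,3); ray(-1,-1) blocked at (4,1)]
Union (24 distinct): (0,0) (0,1) (0,2) (1,0) (1,1) (1,2) (2,0) (2,1) (2,2) (2,3) (2,4) (2,5) (3,0) (3,1) (3,2) (4,0) (4,1) (4,2) (4,3) (5,0) (5,1) (5,3) (5,4) (5,5)

Answer: 24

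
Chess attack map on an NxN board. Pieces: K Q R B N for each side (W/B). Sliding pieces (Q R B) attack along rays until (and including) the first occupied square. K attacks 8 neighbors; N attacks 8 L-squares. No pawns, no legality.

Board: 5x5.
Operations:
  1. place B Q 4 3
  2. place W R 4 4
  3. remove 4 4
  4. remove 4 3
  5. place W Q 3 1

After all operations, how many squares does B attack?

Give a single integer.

Answer: 0

Derivation:
Op 1: place BQ@(4,3)
Op 2: place WR@(4,4)
Op 3: remove (4,4)
Op 4: remove (4,3)
Op 5: place WQ@(3,1)
Per-piece attacks for B:
Union (0 distinct): (none)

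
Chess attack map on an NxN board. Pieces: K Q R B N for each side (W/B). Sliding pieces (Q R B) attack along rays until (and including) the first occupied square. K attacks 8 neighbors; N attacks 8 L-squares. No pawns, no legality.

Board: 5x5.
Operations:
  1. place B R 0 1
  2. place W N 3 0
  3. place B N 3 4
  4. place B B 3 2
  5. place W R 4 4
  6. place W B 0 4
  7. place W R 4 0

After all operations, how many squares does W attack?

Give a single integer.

Answer: 11

Derivation:
Op 1: place BR@(0,1)
Op 2: place WN@(3,0)
Op 3: place BN@(3,4)
Op 4: place BB@(3,2)
Op 5: place WR@(4,4)
Op 6: place WB@(0,4)
Op 7: place WR@(4,0)
Per-piece attacks for W:
  WB@(0,4): attacks (1,3) (2,2) (3,1) (4,0) [ray(1,-1) blocked at (4,0)]
  WN@(3,0): attacks (4,2) (2,2) (1,1)
  WR@(4,0): attacks (4,1) (4,2) (4,3) (4,4) (3,0) [ray(0,1) blocked at (4,4); ray(-1,0) blocked at (3,0)]
  WR@(4,4): attacks (4,3) (4,2) (4,1) (4,0) (3,4) [ray(0,-1) blocked at (4,0); ray(-1,0) blocked at (3,4)]
Union (11 distinct): (1,1) (1,3) (2,2) (3,0) (3,1) (3,4) (4,0) (4,1) (4,2) (4,3) (4,4)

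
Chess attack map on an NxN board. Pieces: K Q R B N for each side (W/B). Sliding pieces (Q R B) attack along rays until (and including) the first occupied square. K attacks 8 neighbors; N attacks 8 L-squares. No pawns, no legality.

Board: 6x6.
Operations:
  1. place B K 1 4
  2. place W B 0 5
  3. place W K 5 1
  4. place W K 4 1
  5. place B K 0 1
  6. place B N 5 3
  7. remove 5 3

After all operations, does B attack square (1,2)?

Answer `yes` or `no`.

Op 1: place BK@(1,4)
Op 2: place WB@(0,5)
Op 3: place WK@(5,1)
Op 4: place WK@(4,1)
Op 5: place BK@(0,1)
Op 6: place BN@(5,3)
Op 7: remove (5,3)
Per-piece attacks for B:
  BK@(0,1): attacks (0,2) (0,0) (1,1) (1,2) (1,0)
  BK@(1,4): attacks (1,5) (1,3) (2,4) (0,4) (2,5) (2,3) (0,5) (0,3)
B attacks (1,2): yes

Answer: yes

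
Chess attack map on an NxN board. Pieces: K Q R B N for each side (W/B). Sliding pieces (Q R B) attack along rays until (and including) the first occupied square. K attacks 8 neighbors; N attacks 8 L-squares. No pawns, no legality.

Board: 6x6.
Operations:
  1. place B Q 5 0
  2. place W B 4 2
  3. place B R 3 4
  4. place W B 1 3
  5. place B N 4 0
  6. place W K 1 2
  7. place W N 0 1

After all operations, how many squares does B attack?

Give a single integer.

Op 1: place BQ@(5,0)
Op 2: place WB@(4,2)
Op 3: place BR@(3,4)
Op 4: place WB@(1,3)
Op 5: place BN@(4,0)
Op 6: place WK@(1,2)
Op 7: place WN@(0,1)
Per-piece attacks for B:
  BR@(3,4): attacks (3,5) (3,3) (3,2) (3,1) (3,0) (4,4) (5,4) (2,4) (1,4) (0,4)
  BN@(4,0): attacks (5,2) (3,2) (2,1)
  BQ@(5,0): attacks (5,1) (5,2) (5,3) (5,4) (5,5) (4,0) (4,1) (3,2) (2,3) (1,4) (0,5) [ray(-1,0) blocked at (4,0)]
Union (19 distinct): (0,4) (0,5) (1,4) (2,1) (2,3) (2,4) (3,0) (3,1) (3,2) (3,3) (3,5) (4,0) (4,1) (4,4) (5,1) (5,2) (5,3) (5,4) (5,5)

Answer: 19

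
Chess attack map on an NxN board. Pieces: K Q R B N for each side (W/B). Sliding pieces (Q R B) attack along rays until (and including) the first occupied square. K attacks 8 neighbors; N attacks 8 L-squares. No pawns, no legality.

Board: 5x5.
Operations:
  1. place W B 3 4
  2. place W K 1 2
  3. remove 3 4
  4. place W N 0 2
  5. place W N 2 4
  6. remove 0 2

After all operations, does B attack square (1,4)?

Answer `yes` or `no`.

Op 1: place WB@(3,4)
Op 2: place WK@(1,2)
Op 3: remove (3,4)
Op 4: place WN@(0,2)
Op 5: place WN@(2,4)
Op 6: remove (0,2)
Per-piece attacks for B:
B attacks (1,4): no

Answer: no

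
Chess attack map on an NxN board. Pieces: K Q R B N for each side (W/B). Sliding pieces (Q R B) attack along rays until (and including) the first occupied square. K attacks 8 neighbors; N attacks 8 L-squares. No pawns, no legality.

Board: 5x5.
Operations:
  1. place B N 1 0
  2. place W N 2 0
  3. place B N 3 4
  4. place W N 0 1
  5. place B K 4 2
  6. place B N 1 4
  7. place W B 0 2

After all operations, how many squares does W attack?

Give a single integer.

Answer: 9

Derivation:
Op 1: place BN@(1,0)
Op 2: place WN@(2,0)
Op 3: place BN@(3,4)
Op 4: place WN@(0,1)
Op 5: place BK@(4,2)
Op 6: place BN@(1,4)
Op 7: place WB@(0,2)
Per-piece attacks for W:
  WN@(0,1): attacks (1,3) (2,2) (2,0)
  WB@(0,2): attacks (1,3) (2,4) (1,1) (2,0) [ray(1,-1) blocked at (2,0)]
  WN@(2,0): attacks (3,2) (4,1) (1,2) (0,1)
Union (9 distinct): (0,1) (1,1) (1,2) (1,3) (2,0) (2,2) (2,4) (3,2) (4,1)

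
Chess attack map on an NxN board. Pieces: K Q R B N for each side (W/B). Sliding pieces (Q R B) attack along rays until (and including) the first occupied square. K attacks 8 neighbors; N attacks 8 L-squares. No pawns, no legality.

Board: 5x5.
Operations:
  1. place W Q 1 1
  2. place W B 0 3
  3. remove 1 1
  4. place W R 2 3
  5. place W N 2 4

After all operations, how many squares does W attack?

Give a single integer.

Op 1: place WQ@(1,1)
Op 2: place WB@(0,3)
Op 3: remove (1,1)
Op 4: place WR@(2,3)
Op 5: place WN@(2,4)
Per-piece attacks for W:
  WB@(0,3): attacks (1,4) (1,2) (2,1) (3,0)
  WR@(2,3): attacks (2,4) (2,2) (2,1) (2,0) (3,3) (4,3) (1,3) (0,3) [ray(0,1) blocked at (2,4); ray(-1,0) blocked at (0,3)]
  WN@(2,4): attacks (3,2) (4,3) (1,2) (0,3)
Union (12 distinct): (0,3) (1,2) (1,3) (1,4) (2,0) (2,1) (2,2) (2,4) (3,0) (3,2) (3,3) (4,3)

Answer: 12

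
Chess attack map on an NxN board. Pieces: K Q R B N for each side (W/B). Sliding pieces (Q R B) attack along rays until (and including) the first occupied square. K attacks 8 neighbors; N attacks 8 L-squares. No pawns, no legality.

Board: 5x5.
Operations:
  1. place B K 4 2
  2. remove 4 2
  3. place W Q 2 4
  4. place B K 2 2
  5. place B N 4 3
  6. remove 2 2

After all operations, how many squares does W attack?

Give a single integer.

Answer: 12

Derivation:
Op 1: place BK@(4,2)
Op 2: remove (4,2)
Op 3: place WQ@(2,4)
Op 4: place BK@(2,2)
Op 5: place BN@(4,3)
Op 6: remove (2,2)
Per-piece attacks for W:
  WQ@(2,4): attacks (2,3) (2,2) (2,1) (2,0) (3,4) (4,4) (1,4) (0,4) (3,3) (4,2) (1,3) (0,2)
Union (12 distinct): (0,2) (0,4) (1,3) (1,4) (2,0) (2,1) (2,2) (2,3) (3,3) (3,4) (4,2) (4,4)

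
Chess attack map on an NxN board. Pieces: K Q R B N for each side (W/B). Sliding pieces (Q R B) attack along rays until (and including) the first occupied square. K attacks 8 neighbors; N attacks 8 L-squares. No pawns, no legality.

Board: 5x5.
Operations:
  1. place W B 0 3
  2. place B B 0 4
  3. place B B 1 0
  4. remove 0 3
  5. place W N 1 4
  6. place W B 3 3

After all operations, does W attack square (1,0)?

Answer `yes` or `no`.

Answer: no

Derivation:
Op 1: place WB@(0,3)
Op 2: place BB@(0,4)
Op 3: place BB@(1,0)
Op 4: remove (0,3)
Op 5: place WN@(1,4)
Op 6: place WB@(3,3)
Per-piece attacks for W:
  WN@(1,4): attacks (2,2) (3,3) (0,2)
  WB@(3,3): attacks (4,4) (4,2) (2,4) (2,2) (1,1) (0,0)
W attacks (1,0): no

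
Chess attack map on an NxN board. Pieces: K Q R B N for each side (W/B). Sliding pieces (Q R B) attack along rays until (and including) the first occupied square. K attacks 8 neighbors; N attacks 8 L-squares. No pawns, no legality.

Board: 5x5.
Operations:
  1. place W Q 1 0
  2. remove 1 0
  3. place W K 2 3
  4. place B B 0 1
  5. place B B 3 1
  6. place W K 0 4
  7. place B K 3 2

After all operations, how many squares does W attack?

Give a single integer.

Answer: 9

Derivation:
Op 1: place WQ@(1,0)
Op 2: remove (1,0)
Op 3: place WK@(2,3)
Op 4: place BB@(0,1)
Op 5: place BB@(3,1)
Op 6: place WK@(0,4)
Op 7: place BK@(3,2)
Per-piece attacks for W:
  WK@(0,4): attacks (0,3) (1,4) (1,3)
  WK@(2,3): attacks (2,4) (2,2) (3,3) (1,3) (3,4) (3,2) (1,4) (1,2)
Union (9 distinct): (0,3) (1,2) (1,3) (1,4) (2,2) (2,4) (3,2) (3,3) (3,4)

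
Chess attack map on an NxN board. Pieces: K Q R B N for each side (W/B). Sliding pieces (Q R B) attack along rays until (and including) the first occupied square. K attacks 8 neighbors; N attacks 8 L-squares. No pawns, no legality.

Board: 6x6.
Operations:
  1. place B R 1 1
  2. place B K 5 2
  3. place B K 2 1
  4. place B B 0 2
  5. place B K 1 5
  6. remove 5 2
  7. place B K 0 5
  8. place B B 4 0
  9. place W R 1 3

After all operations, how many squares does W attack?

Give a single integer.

Op 1: place BR@(1,1)
Op 2: place BK@(5,2)
Op 3: place BK@(2,1)
Op 4: place BB@(0,2)
Op 5: place BK@(1,5)
Op 6: remove (5,2)
Op 7: place BK@(0,5)
Op 8: place BB@(4,0)
Op 9: place WR@(1,3)
Per-piece attacks for W:
  WR@(1,3): attacks (1,4) (1,5) (1,2) (1,1) (2,3) (3,3) (4,3) (5,3) (0,3) [ray(0,1) blocked at (1,5); ray(0,-1) blocked at (1,1)]
Union (9 distinct): (0,3) (1,1) (1,2) (1,4) (1,5) (2,3) (3,3) (4,3) (5,3)

Answer: 9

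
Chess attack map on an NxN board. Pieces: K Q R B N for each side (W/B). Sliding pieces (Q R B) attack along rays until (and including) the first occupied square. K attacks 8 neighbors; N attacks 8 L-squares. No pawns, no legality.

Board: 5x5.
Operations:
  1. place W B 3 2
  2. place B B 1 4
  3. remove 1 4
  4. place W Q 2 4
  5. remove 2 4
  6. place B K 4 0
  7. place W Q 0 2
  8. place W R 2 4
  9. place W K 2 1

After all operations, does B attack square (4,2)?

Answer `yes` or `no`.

Answer: no

Derivation:
Op 1: place WB@(3,2)
Op 2: place BB@(1,4)
Op 3: remove (1,4)
Op 4: place WQ@(2,4)
Op 5: remove (2,4)
Op 6: place BK@(4,0)
Op 7: place WQ@(0,2)
Op 8: place WR@(2,4)
Op 9: place WK@(2,1)
Per-piece attacks for B:
  BK@(4,0): attacks (4,1) (3,0) (3,1)
B attacks (4,2): no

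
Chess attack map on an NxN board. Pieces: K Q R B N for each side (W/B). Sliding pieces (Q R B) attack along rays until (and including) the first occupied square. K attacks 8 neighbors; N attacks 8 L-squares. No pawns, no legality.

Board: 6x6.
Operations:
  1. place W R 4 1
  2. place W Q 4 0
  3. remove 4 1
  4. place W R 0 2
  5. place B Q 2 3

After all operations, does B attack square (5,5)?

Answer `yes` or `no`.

Answer: no

Derivation:
Op 1: place WR@(4,1)
Op 2: place WQ@(4,0)
Op 3: remove (4,1)
Op 4: place WR@(0,2)
Op 5: place BQ@(2,3)
Per-piece attacks for B:
  BQ@(2,3): attacks (2,4) (2,5) (2,2) (2,1) (2,0) (3,3) (4,3) (5,3) (1,3) (0,3) (3,4) (4,5) (3,2) (4,1) (5,0) (1,4) (0,5) (1,2) (0,1)
B attacks (5,5): no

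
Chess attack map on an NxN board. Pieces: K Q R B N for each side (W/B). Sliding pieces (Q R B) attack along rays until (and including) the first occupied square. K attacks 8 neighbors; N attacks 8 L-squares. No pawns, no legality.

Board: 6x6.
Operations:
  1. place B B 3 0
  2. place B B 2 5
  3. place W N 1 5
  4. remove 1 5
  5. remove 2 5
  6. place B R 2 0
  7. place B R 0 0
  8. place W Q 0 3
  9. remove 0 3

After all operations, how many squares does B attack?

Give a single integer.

Op 1: place BB@(3,0)
Op 2: place BB@(2,5)
Op 3: place WN@(1,5)
Op 4: remove (1,5)
Op 5: remove (2,5)
Op 6: place BR@(2,0)
Op 7: place BR@(0,0)
Op 8: place WQ@(0,3)
Op 9: remove (0,3)
Per-piece attacks for B:
  BR@(0,0): attacks (0,1) (0,2) (0,3) (0,4) (0,5) (1,0) (2,0) [ray(1,0) blocked at (2,0)]
  BR@(2,0): attacks (2,1) (2,2) (2,3) (2,4) (2,5) (3,0) (1,0) (0,0) [ray(1,0) blocked at (3,0); ray(-1,0) blocked at (0,0)]
  BB@(3,0): attacks (4,1) (5,2) (2,1) (1,2) (0,3)
Union (17 distinct): (0,0) (0,1) (0,2) (0,3) (0,4) (0,5) (1,0) (1,2) (2,0) (2,1) (2,2) (2,3) (2,4) (2,5) (3,0) (4,1) (5,2)

Answer: 17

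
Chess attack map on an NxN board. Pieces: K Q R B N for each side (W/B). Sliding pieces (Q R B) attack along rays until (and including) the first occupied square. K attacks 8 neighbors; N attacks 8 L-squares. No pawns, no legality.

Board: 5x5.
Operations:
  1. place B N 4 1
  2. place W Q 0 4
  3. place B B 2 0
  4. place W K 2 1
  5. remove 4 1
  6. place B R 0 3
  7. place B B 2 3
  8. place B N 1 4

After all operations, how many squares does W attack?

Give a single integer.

Answer: 12

Derivation:
Op 1: place BN@(4,1)
Op 2: place WQ@(0,4)
Op 3: place BB@(2,0)
Op 4: place WK@(2,1)
Op 5: remove (4,1)
Op 6: place BR@(0,3)
Op 7: place BB@(2,3)
Op 8: place BN@(1,4)
Per-piece attacks for W:
  WQ@(0,4): attacks (0,3) (1,4) (1,3) (2,2) (3,1) (4,0) [ray(0,-1) blocked at (0,3); ray(1,0) blocked at (1,4)]
  WK@(2,1): attacks (2,2) (2,0) (3,1) (1,1) (3,2) (3,0) (1,2) (1,0)
Union (12 distinct): (0,3) (1,0) (1,1) (1,2) (1,3) (1,4) (2,0) (2,2) (3,0) (3,1) (3,2) (4,0)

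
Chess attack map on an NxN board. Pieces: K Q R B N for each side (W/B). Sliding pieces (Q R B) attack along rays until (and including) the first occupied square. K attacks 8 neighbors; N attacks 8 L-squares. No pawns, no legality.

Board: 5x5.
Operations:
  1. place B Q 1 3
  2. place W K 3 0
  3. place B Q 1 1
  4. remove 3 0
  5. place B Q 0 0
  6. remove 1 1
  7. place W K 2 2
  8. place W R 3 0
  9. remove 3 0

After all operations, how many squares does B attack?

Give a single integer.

Answer: 16

Derivation:
Op 1: place BQ@(1,3)
Op 2: place WK@(3,0)
Op 3: place BQ@(1,1)
Op 4: remove (3,0)
Op 5: place BQ@(0,0)
Op 6: remove (1,1)
Op 7: place WK@(2,2)
Op 8: place WR@(3,0)
Op 9: remove (3,0)
Per-piece attacks for B:
  BQ@(0,0): attacks (0,1) (0,2) (0,3) (0,4) (1,0) (2,0) (3,0) (4,0) (1,1) (2,2) [ray(1,1) blocked at (2,2)]
  BQ@(1,3): attacks (1,4) (1,2) (1,1) (1,0) (2,3) (3,3) (4,3) (0,3) (2,4) (2,2) (0,4) (0,2) [ray(1,-1) blocked at (2,2)]
Union (16 distinct): (0,1) (0,2) (0,3) (0,4) (1,0) (1,1) (1,2) (1,4) (2,0) (2,2) (2,3) (2,4) (3,0) (3,3) (4,0) (4,3)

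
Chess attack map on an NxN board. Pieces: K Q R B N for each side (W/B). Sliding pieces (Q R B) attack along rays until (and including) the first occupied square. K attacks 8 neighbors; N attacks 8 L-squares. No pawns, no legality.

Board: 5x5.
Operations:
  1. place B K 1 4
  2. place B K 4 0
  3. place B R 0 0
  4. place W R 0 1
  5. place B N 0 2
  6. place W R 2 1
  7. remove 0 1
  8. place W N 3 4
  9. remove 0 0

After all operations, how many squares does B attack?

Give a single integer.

Answer: 11

Derivation:
Op 1: place BK@(1,4)
Op 2: place BK@(4,0)
Op 3: place BR@(0,0)
Op 4: place WR@(0,1)
Op 5: place BN@(0,2)
Op 6: place WR@(2,1)
Op 7: remove (0,1)
Op 8: place WN@(3,4)
Op 9: remove (0,0)
Per-piece attacks for B:
  BN@(0,2): attacks (1,4) (2,3) (1,0) (2,1)
  BK@(1,4): attacks (1,3) (2,4) (0,4) (2,3) (0,3)
  BK@(4,0): attacks (4,1) (3,0) (3,1)
Union (11 distinct): (0,3) (0,4) (1,0) (1,3) (1,4) (2,1) (2,3) (2,4) (3,0) (3,1) (4,1)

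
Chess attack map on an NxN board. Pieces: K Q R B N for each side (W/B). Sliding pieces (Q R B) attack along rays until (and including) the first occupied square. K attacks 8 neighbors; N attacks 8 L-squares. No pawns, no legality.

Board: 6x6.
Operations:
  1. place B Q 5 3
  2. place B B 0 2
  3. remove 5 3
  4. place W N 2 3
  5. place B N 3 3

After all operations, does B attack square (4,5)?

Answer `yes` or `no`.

Answer: yes

Derivation:
Op 1: place BQ@(5,3)
Op 2: place BB@(0,2)
Op 3: remove (5,3)
Op 4: place WN@(2,3)
Op 5: place BN@(3,3)
Per-piece attacks for B:
  BB@(0,2): attacks (1,3) (2,4) (3,5) (1,1) (2,0)
  BN@(3,3): attacks (4,5) (5,4) (2,5) (1,4) (4,1) (5,2) (2,1) (1,2)
B attacks (4,5): yes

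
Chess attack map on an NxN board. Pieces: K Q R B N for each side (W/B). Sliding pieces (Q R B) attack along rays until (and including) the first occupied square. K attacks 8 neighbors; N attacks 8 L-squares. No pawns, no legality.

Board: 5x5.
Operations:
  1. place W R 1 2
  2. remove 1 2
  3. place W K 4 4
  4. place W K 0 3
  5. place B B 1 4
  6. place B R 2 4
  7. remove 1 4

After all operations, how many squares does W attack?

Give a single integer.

Op 1: place WR@(1,2)
Op 2: remove (1,2)
Op 3: place WK@(4,4)
Op 4: place WK@(0,3)
Op 5: place BB@(1,4)
Op 6: place BR@(2,4)
Op 7: remove (1,4)
Per-piece attacks for W:
  WK@(0,3): attacks (0,4) (0,2) (1,3) (1,4) (1,2)
  WK@(4,4): attacks (4,3) (3,4) (3,3)
Union (8 distinct): (0,2) (0,4) (1,2) (1,3) (1,4) (3,3) (3,4) (4,3)

Answer: 8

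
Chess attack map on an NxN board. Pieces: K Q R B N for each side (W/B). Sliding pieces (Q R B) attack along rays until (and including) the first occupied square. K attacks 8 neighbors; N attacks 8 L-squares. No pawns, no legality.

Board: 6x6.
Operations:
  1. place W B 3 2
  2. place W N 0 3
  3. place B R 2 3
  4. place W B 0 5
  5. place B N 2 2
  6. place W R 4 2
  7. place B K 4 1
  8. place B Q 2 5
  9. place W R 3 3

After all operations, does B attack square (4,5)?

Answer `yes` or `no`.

Op 1: place WB@(3,2)
Op 2: place WN@(0,3)
Op 3: place BR@(2,3)
Op 4: place WB@(0,5)
Op 5: place BN@(2,2)
Op 6: place WR@(4,2)
Op 7: place BK@(4,1)
Op 8: place BQ@(2,5)
Op 9: place WR@(3,3)
Per-piece attacks for B:
  BN@(2,2): attacks (3,4) (4,3) (1,4) (0,3) (3,0) (4,1) (1,0) (0,1)
  BR@(2,3): attacks (2,4) (2,5) (2,2) (3,3) (1,3) (0,3) [ray(0,1) blocked at (2,5); ray(0,-1) blocked at (2,2); ray(1,0) blocked at (3,3); ray(-1,0) blocked at (0,3)]
  BQ@(2,5): attacks (2,4) (2,3) (3,5) (4,5) (5,5) (1,5) (0,5) (3,4) (4,3) (5,2) (1,4) (0,3) [ray(0,-1) blocked at (2,3); ray(-1,0) blocked at (0,5); ray(-1,-1) blocked at (0,3)]
  BK@(4,1): attacks (4,2) (4,0) (5,1) (3,1) (5,2) (5,0) (3,2) (3,0)
B attacks (4,5): yes

Answer: yes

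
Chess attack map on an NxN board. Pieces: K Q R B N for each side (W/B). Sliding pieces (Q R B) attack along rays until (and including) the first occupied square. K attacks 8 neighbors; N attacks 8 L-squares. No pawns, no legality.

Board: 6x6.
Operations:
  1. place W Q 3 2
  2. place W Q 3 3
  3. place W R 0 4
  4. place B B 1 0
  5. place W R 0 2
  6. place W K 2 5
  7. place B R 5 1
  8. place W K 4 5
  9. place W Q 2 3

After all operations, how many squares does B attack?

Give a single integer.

Op 1: place WQ@(3,2)
Op 2: place WQ@(3,3)
Op 3: place WR@(0,4)
Op 4: place BB@(1,0)
Op 5: place WR@(0,2)
Op 6: place WK@(2,5)
Op 7: place BR@(5,1)
Op 8: place WK@(4,5)
Op 9: place WQ@(2,3)
Per-piece attacks for B:
  BB@(1,0): attacks (2,1) (3,2) (0,1) [ray(1,1) blocked at (3,2)]
  BR@(5,1): attacks (5,2) (5,3) (5,4) (5,5) (5,0) (4,1) (3,1) (2,1) (1,1) (0,1)
Union (11 distinct): (0,1) (1,1) (2,1) (3,1) (3,2) (4,1) (5,0) (5,2) (5,3) (5,4) (5,5)

Answer: 11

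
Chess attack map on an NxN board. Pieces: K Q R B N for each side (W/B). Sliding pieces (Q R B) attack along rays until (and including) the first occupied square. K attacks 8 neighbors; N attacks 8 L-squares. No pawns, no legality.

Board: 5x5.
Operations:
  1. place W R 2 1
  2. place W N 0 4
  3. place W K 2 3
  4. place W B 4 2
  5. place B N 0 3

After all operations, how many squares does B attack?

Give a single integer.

Op 1: place WR@(2,1)
Op 2: place WN@(0,4)
Op 3: place WK@(2,3)
Op 4: place WB@(4,2)
Op 5: place BN@(0,3)
Per-piece attacks for B:
  BN@(0,3): attacks (2,4) (1,1) (2,2)
Union (3 distinct): (1,1) (2,2) (2,4)

Answer: 3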